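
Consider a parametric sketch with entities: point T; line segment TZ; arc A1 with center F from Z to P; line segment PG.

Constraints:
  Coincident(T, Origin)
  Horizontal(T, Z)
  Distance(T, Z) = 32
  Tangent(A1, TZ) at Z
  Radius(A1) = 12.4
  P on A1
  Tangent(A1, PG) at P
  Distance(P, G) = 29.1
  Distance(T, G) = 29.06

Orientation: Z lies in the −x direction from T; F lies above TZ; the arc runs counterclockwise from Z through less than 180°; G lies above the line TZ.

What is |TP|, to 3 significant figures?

22.6

T is at the origin; TZ is horizontal with |TZ| = 32.0 and Z on the −x side, so Z = (-32.0, 0.00). A1 meets TZ tangentially, so FZ is at right angles to TZ, so F = Z + (0, 12.4) = (-32.0, 12.4). Since FP ⟂ PG (tangency), |FG| = √(12.4² + 29.1²) = 31.6 regardless of where P sits on A1. So G lies on both circle(T, 29.06) and circle(F, 31.6); the above-TZ intersection is G = (-4.86, 28.7). P is the foot of the tangent from G: P = (-22.0, 5.11).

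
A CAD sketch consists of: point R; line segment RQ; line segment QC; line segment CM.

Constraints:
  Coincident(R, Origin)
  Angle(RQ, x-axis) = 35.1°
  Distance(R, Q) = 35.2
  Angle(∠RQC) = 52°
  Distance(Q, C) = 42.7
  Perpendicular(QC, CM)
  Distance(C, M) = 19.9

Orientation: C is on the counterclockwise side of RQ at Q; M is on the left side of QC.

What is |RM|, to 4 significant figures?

22.44

R is at the origin; RQ runs at 35.1° with length 35.2, so Q = 35.2·(cos 35.1°, sin 35.1°) = (28.80, 20.24). ∠RQC = 52.0°, so QC runs at 35.1° + (180° − 52.0°) = 163.1° from the x-axis; with |QC| = 42.7, C = Q + 42.7·(cos 163.1°, sin 163.1°) = (-12.06, 32.65). QC ⟂ CM; with |CM| = 19.9 on the left of QC, M = C + 19.9·(-0.2907, -0.9568) = (-17.84, 13.61). Then |RM| = |M − R| = 22.44.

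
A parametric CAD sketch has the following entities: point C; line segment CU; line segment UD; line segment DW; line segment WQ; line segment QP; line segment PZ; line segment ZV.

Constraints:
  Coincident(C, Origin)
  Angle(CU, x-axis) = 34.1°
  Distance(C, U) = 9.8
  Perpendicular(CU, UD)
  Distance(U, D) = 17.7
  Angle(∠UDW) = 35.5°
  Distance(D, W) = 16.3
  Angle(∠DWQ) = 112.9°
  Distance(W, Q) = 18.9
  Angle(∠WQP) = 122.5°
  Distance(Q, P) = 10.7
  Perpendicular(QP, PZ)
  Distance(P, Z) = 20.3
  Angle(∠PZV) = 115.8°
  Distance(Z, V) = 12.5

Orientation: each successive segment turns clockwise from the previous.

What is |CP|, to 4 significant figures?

24.05

C is at the origin; CU runs at 34.1° with length 9.8, so U = (8.115, 5.494). CU is perpendicular to UD, so UD runs at -55.90°; with |UD| = 17.7, D = (18.04, -9.162). ∠UDW = 35.5° gives DW at 159.6° from the x-axis; with |DW| = 16.3, W = (2.761, -3.481). ∠DWQ = 112.9° gives WQ at 92.50° from the x-axis; with |WQ| = 18.9, Q = (1.936, 15.40). ∠WQP = 122.5° gives QP at 35.00° from the x-axis; with |QP| = 10.7, P = (10.70, 21.54). Then |CP| = |P − C| = 24.05.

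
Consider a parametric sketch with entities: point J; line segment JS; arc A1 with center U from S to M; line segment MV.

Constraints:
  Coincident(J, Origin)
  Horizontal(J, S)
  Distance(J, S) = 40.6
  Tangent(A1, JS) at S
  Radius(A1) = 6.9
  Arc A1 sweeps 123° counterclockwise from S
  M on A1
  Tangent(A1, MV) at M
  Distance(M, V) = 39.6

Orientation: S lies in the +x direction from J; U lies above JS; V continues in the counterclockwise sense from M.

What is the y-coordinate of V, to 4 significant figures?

43.87

On A1, S sits at bearing -90° from U; a 123° counterclockwise sweep puts M at bearing 33°, so M = U + 6.9·(cos 33°, sin 33°) = (46.39, 10.66). The tangent condition forces UM to be normal to MV, so MV runs along (−sin 33°, cos 33°); with |MV| = 39.6, V = (24.82, 43.87). So V.y = 43.87.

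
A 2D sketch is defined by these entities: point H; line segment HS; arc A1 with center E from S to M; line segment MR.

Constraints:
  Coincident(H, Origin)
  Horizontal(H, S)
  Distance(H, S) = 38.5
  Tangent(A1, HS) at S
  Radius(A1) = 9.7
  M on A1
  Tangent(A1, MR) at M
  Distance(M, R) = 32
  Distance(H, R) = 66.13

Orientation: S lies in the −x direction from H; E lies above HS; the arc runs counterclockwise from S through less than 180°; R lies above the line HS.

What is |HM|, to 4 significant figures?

35.22

H is at the origin; HS is horizontal with |HS| = 38.5 and S on the −x side, so S = (-38.50, 0.000). The tangent condition forces ES to be normal to HS, so E = S + (0, 9.7) = (-38.50, 9.700). Since EM ⟂ MR (tangency), |ER| = √(9.7² + 32.0²) = 33.44 regardless of where M sits on A1. So R lies on both circle(H, 66.13) and circle(E, 33.44); the above-HS intersection is R = (-52.67, 39.99). M is the foot of the tangent from R: M = (-31.28, 16.18).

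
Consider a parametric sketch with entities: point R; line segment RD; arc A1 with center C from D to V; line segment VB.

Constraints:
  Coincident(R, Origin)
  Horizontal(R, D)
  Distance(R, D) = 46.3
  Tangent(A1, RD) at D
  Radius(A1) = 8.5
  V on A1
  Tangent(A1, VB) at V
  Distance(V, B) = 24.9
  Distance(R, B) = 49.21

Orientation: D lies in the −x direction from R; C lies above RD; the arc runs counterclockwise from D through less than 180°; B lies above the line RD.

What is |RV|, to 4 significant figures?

38.66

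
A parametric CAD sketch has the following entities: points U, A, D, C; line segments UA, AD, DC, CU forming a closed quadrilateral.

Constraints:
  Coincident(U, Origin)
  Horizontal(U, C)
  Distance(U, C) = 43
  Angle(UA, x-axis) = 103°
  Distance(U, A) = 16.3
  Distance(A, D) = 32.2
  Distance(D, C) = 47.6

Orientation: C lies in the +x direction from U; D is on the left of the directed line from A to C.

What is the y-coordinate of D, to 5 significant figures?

40.174

U is at the origin; UC is horizontal with |UC| = 43.0 and C in +x, so C = (43.0, 0). UA runs at 103.0° with |UA| = 16.3, so A = (-3.6667, 15.882). D is determined by |AD| = 32.2 and |DC| = 47.6 together: it lies at the intersection of circle(A, 32.2) and circle(C, 47.6). With |AC| = 49.295, the foot of the radical line on AC is 12.183 from A and the perpendicular offset is √(32.2² − 12.183²) = 29.806. Taking the left-of-AC solution: D = (17.470, 40.174).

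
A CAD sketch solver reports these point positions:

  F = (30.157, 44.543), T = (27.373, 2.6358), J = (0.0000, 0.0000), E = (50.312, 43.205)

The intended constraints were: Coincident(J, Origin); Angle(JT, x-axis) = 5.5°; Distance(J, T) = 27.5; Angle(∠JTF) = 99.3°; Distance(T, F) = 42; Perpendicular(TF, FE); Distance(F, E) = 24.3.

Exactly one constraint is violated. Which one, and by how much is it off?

Distance(F, E) = 24.3 — off by 4.10.

J = (0.00, 0.00) ✓; JT at 5.500° ✓; |JT| = 27.50 ✓; ∠JTF = 99.30° ✓; |TF| = 42.00 ✓; ∠(TF, FE) = 90.00° ✓; |FE| = 20.20 ✗.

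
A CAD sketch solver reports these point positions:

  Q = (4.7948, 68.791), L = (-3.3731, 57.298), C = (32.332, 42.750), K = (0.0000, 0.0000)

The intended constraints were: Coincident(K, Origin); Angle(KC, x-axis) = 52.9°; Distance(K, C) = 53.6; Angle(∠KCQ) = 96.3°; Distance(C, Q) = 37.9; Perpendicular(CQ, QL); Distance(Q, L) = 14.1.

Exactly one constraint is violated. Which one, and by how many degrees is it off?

Perpendicular(CQ, QL) — off by 8.00°.

K = (0.00, 0.00) ✓; KC at 52.90° ✓; |KC| = 53.60 ✓; ∠KCQ = 96.30° ✓; |CQ| = 37.90 ✓; ∠(CQ, QL) = 98.00° ✗; |QL| = 14.10 ✓.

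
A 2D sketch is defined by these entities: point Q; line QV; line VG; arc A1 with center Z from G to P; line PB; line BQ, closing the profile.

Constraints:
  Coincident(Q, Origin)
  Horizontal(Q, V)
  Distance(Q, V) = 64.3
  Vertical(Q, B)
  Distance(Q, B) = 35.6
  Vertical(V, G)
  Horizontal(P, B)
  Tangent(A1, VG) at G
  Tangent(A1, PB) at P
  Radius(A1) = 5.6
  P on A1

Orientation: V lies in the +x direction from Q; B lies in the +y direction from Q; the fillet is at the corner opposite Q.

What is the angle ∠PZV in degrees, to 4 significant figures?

169.4°

Q is at the origin; QV is horizontal with |QV| = 64.3 and V on the +x side, so V = (64.30, 0.000). QB is vertical with |QB| = 35.6 and B on the +y side, so B = (0.000, 35.60). The virtual corner opposite Q is at (64.30, 35.60). A1 meets VG tangentially, so ZG is at right angles to VG and the tangent condition forces ZP to be normal to PB, with radius 5.6, so the center Z sits 5.6 in from both sides at Z = (58.70, 30.00). That places the tangent points at G = (64.30, 30.00) on VG and P = (58.70, 35.60) on PB. Then cos ∠PZV = ZP·ZV / (|ZP||ZV|), giving 169.4°.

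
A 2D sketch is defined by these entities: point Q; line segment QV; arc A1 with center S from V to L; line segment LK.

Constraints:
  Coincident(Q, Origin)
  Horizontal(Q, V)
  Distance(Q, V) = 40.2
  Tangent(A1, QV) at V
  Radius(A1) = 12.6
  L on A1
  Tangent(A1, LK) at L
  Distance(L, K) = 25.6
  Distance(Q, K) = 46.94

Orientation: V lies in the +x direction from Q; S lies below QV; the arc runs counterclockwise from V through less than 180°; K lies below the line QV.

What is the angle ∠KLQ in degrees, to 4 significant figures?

114.0°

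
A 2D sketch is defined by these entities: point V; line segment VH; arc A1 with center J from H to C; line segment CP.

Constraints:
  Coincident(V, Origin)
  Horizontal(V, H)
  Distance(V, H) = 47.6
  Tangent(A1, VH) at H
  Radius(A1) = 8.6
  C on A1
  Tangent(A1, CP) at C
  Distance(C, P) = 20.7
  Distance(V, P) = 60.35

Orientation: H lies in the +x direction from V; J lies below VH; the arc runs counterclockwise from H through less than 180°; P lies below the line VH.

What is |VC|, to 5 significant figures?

42.630

V is at the origin; V and H share the same y with |VH| = 47.6 and H on the +x side, so H = (47.600, 0.0000). Since A1 is tangent to VH there, JH ⟂ VH, so J = H + (0, -8.6) = (47.600, -8.6000). Since JC ⟂ CP (tangency), |JP| = √(8.6² + 20.7²) = 22.415 regardless of where C sits on A1. So P lies on both circle(V, 60.35) and circle(J, 22.415); the below-VH intersection is P = (52.033, -30.573). C is the foot of the tangent from P: C = (40.468, -13.405).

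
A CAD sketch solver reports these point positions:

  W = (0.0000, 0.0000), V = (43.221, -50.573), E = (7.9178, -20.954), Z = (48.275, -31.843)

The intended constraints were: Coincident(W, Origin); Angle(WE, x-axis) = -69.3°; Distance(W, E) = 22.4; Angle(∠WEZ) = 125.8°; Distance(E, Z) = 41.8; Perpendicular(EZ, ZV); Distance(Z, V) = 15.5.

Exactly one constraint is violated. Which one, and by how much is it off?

Distance(Z, V) = 15.5 — off by 3.90.

W = (0.00, 0.00) ✓; WE at -69.30° ✓; |WE| = 22.40 ✓; ∠WEZ = 125.8° ✓; |EZ| = 41.80 ✓; ∠(EZ, ZV) = 90.00° ✓; |ZV| = 19.40 ✗.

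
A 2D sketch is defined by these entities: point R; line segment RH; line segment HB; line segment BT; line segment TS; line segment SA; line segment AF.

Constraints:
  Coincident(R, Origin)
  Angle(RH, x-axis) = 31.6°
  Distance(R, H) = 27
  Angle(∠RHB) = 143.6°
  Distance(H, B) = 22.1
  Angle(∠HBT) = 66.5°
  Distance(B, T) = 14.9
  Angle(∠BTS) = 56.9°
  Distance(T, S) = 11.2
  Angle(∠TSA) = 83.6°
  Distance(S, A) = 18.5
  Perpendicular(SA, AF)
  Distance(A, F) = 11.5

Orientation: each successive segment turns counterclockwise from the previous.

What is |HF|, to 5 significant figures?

32.291

∠TSA = 83.6° gives SA at 41.000° from the x-axis; with |SA| = 18.5, A = (36.703, 37.166). The perpendicularity gives AF at right angles to SA, so AF runs at 131.00°; with |AF| = 11.5, F = (29.158, 45.845). Then |HF| = |F − H| = 32.291.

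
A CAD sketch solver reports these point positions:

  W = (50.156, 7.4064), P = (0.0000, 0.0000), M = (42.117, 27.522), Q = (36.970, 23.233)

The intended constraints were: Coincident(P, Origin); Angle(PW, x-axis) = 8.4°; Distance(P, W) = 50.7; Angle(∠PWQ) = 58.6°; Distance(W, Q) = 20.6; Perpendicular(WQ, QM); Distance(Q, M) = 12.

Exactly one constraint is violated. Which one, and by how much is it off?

Distance(Q, M) = 12 — off by 5.30.

P = (0.00, 0.00) ✓; PW at 8.400° ✓; |PW| = 50.70 ✓; ∠PWQ = 58.60° ✓; |WQ| = 20.60 ✓; ∠(WQ, QM) = 90.00° ✓; |QM| = 6.700 ✗.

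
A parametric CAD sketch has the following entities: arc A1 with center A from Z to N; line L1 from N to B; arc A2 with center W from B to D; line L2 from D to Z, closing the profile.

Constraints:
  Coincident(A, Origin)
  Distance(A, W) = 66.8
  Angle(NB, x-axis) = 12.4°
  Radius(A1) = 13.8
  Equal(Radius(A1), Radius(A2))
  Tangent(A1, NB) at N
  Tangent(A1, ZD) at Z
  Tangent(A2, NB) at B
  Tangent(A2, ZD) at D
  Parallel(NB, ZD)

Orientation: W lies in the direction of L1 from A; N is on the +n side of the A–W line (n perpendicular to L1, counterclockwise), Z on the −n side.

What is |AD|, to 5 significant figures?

68.211

The slot axis is L1's direction at 12.4°, so u = (cos 12.4°, sin 12.4°) = (0.97667, 0.21474) and n = (−sin 12.4°, cos 12.4°) = (-0.21474, 0.97667). A is at the origin and W lies 66.8 along u from A, so W = 66.8·u = (65.242, 14.344). Tangency of A1 to both parallel lines with radius 13.8 puts N and Z at A ± 13.8·n: N = (-2.9633, 13.478), Z = (2.9633, -13.478). Equal radii place B and D the same way about W: B = W + 13.8·n = (62.278, 27.822), D = W − 13.8·n = (68.205, 0.86624). Then |AD| = |D − A| = 68.211.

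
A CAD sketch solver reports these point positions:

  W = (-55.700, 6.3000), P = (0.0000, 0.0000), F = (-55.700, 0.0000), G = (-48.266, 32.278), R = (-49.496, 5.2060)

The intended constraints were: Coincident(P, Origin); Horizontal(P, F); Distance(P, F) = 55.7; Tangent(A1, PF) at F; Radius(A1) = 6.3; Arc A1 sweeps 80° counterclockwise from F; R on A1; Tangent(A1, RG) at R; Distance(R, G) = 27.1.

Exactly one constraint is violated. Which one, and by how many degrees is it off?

Tangent(A1, RG) at R — off by 7.40°.

P = (0.00, 0.00) ✓; P.y = 0.00, F.y = 0.00 ✓; |PF| = 55.70 ✓; ∠(WF, FP) = 90.00° ✓; |WF| = 6.300 ✓; bearing(W→R) − bearing(W→F) = 80.00° ✓; |WR| = 6.300 ✓; ∠(WR, RG) = 82.60° ✗; |RG| = 27.10 ✓.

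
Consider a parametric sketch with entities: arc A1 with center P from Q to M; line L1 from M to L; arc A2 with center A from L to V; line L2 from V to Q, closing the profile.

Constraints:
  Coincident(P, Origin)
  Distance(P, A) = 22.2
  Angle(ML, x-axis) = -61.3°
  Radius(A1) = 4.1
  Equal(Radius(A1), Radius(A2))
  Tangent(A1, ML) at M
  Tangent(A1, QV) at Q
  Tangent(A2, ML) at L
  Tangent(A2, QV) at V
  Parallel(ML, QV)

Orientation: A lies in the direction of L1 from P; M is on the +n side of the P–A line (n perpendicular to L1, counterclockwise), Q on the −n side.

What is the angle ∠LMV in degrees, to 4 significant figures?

20.27°

Tangency of A1 to both parallel lines with radius 4.1 puts M and Q at P ± 4.1·n: M = (3.596, 1.969), Q = (-3.596, -1.969). Equal radii place L and V the same way about A: L = A + 4.1·n = (14.26, -17.50), V = A − 4.1·n = (7.065, -21.44). Then cos ∠LMV = ML·MV / (|ML||MV|), giving 20.27°.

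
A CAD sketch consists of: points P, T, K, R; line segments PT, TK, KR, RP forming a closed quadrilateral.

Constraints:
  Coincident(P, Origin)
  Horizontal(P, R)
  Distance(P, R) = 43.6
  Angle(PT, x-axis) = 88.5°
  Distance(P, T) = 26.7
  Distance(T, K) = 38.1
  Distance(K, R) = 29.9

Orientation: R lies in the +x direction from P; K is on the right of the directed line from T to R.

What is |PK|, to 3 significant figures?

17.3

Checks: |TK| = 38.10 ✓; |KR| = 29.90 ✓.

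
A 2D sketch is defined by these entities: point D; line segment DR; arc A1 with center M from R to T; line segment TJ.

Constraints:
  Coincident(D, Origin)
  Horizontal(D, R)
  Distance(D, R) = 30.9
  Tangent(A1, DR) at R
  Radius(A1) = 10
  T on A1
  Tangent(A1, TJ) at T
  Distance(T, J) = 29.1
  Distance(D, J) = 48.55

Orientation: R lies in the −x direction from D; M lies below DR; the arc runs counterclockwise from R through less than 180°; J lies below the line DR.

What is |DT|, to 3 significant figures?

42.4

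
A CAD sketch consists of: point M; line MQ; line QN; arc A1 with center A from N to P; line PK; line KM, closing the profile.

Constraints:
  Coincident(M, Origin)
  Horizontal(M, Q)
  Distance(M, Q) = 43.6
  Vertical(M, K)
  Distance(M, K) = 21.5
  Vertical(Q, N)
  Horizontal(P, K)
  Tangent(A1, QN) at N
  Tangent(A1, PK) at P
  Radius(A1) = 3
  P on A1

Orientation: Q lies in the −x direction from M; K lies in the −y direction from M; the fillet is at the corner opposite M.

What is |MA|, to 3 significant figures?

44.6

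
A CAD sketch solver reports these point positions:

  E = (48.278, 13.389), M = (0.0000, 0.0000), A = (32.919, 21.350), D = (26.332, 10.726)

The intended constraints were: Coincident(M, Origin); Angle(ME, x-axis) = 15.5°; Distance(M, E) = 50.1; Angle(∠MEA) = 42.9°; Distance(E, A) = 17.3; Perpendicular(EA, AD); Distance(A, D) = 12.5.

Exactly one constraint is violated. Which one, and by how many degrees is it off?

Perpendicular(EA, AD) — off by 4.40°.

M = (0.00, 0.00) ✓; ME at 15.50° ✓; |ME| = 50.10 ✓; ∠MEA = 42.90° ✓; |EA| = 17.30 ✓; ∠(EA, AD) = 85.60° ✗; |AD| = 12.50 ✓.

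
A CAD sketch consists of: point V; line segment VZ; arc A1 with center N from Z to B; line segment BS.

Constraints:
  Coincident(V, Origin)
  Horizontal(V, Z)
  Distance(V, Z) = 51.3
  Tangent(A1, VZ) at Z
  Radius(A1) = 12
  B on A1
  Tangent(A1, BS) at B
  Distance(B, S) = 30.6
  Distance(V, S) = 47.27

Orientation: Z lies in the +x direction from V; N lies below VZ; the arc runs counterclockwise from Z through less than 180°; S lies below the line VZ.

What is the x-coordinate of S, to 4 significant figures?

29.70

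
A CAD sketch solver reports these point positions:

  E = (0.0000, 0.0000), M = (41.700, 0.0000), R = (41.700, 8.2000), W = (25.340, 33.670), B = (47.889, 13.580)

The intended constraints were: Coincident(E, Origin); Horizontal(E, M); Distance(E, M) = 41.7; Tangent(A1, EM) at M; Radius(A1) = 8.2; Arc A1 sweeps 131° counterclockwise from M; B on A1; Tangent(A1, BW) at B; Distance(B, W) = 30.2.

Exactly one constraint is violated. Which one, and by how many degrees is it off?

Tangent(A1, BW) at B — off by 7.30°.

E = (0.00, 0.00) ✓; E.y = 0.00, M.y = 0.00 ✓; |EM| = 41.70 ✓; ∠(RM, ME) = 90.00° ✓; |RM| = 8.200 ✓; bearing(R→B) − bearing(R→M) = 131.0° ✓; |RB| = 8.200 ✓; ∠(RB, BW) = 82.70° ✗; |BW| = 30.20 ✓.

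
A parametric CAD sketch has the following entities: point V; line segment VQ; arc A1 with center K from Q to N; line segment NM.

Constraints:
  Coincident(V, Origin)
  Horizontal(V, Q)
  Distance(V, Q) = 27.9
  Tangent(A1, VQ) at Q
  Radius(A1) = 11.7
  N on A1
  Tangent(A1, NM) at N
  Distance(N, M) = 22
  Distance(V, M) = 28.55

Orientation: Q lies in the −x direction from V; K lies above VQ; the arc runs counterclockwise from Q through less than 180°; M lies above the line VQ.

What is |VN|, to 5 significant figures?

18.555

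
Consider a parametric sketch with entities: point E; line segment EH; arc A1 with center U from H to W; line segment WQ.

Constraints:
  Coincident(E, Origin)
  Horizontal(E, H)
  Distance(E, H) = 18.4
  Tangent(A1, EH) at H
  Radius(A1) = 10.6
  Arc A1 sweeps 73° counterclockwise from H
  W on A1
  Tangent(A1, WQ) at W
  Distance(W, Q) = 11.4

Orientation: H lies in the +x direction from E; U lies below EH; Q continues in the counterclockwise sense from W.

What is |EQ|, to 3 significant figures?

19.1

E is at the origin; EH is horizontal with |EH| = 18.4 and H on the +x side, so H = (18.4, 0.00). Tangency of A1 to EH means the radius UH is perpendicular to EH, so U = H + (0, -10.6) = (18.4, -10.6). On A1, H sits at bearing 90° from U; a 73° counterclockwise sweep puts W at bearing 163°, so W = U + 10.6·(cos 163°, sin 163°) = (8.26, -7.50). The tangent condition forces UW to be normal to WQ, so WQ runs along (−sin 163°, cos 163°); with |WQ| = 11.4, Q = (4.93, -18.4). Then |EQ| = |Q − E| = 19.1.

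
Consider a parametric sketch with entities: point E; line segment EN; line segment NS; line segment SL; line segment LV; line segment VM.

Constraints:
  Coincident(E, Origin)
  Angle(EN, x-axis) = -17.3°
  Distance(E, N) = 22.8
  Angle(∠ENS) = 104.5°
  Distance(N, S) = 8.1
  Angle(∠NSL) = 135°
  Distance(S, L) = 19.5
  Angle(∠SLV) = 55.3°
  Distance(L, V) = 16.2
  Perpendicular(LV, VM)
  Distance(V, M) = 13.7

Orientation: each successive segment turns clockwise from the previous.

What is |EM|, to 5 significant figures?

20.995

E is at the origin; EN runs at -17.3° with length 22.8, so N = (21.769, -6.7801). ∠ENS = 104.5° gives NS at -92.800° from the x-axis; with |NS| = 8.1, S = (21.373, -14.870). ∠NSL = 135.0° gives SL at -137.80° from the x-axis; with |SL| = 19.5, L = (6.9272, -27.969). ∠SLV = 55.3° gives LV at 97.500° from the x-axis; with |LV| = 16.2, V = (4.8126, -11.908). LV ⟂ VM, so VM runs at 7.5000°; with |VM| = 13.7, M = (18.395, -10.119). Then |EM| = |M − E| = 20.995.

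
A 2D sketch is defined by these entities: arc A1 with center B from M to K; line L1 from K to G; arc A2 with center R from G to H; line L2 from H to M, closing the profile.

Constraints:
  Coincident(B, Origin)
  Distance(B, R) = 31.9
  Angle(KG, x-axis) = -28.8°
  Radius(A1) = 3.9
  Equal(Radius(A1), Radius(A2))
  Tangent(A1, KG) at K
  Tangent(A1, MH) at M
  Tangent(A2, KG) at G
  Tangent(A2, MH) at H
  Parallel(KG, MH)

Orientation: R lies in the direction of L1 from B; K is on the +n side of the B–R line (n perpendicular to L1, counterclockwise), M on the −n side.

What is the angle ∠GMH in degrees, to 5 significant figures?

13.740°

Tangency of A1 to both parallel lines with radius 3.9 puts K and M at B ± 3.9·n: K = (1.8788, 3.4176), M = (-1.8788, -3.4176). Equal radii place G and H the same way about R: G = R + 3.9·n = (29.833, -11.950), H = R − 3.9·n = (26.075, -18.786). Then cos ∠GMH = MG·MH / (|MG||MH|), giving 13.740°.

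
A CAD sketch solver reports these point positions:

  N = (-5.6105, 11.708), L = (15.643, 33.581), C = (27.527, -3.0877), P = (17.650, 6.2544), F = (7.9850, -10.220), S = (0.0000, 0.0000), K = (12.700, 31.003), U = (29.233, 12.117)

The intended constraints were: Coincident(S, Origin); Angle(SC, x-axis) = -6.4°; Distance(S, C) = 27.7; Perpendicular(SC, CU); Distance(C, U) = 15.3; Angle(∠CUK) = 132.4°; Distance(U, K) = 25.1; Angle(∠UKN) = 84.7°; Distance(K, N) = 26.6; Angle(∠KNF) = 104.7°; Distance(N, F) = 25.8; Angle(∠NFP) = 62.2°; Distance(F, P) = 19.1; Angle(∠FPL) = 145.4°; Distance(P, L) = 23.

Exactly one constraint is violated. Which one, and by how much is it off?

Distance(P, L) = 23 — off by 4.40.

S = (0.00, 0.00) ✓; SC at -6.400° ✓; |SC| = 27.70 ✓; ∠(SC, CU) = 90.00° ✓; |CU| = 15.30 ✓; ∠CUK = 132.4° ✓; |UK| = 25.10 ✓; ∠UKN = 84.70° ✓; |KN| = 26.60 ✓; ∠KNF = 104.7° ✓; |NF| = 25.80 ✓; ∠NFP = 62.20° ✓; |FP| = 19.10 ✓; ∠FPL = 145.4° ✓; |PL| = 27.40 ✗.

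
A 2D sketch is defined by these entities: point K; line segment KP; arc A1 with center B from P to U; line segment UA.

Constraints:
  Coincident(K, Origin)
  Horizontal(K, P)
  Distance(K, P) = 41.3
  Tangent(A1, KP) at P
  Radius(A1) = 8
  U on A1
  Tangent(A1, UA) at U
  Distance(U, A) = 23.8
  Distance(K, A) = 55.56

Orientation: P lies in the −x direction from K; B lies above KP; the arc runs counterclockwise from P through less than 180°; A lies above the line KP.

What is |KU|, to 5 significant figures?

36.056

Checks: ∠(BP, PK) = 90.00° ✓; |BP| = 8.000 ✓; |BU| = 8.000 ✓; ∠(BU, UA) = 90.00° ✓; |UA| = 23.80 ✓; |KA| = 55.56 ✓.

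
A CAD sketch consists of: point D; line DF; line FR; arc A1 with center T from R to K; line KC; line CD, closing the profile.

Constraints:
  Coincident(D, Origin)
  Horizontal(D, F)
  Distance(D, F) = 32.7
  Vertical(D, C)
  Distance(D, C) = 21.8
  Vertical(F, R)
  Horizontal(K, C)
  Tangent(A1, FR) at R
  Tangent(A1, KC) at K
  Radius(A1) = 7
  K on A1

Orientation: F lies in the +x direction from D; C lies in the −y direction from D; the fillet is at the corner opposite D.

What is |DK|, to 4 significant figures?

33.70

D is at the origin; D and F share the same y with |DF| = 32.7 and F on the +x side, so F = (32.70, 0.000). D and C share the same x with |DC| = 21.8 and C on the −y side, so C = (0.000, -21.80). The virtual corner opposite D is at (32.70, -21.80). The tangent condition forces TR to be normal to FR and since A1 is tangent to KC there, TK ⟂ KC, with radius 7.0, so the center T sits 7.0 in from both sides at T = (25.70, -14.80). That places the tangent points at R = (32.70, -14.80) on FR and K = (25.70, -21.80) on KC. Then |DK| = |K − D| = 33.70.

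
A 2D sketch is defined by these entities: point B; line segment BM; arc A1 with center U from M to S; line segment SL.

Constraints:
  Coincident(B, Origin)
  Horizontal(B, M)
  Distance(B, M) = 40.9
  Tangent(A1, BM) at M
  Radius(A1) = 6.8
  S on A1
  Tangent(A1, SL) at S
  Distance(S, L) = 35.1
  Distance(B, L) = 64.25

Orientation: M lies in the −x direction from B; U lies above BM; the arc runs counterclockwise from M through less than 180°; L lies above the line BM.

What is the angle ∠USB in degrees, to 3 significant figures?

141°

B is at the origin; BM is horizontal with |BM| = 40.9 and M on the −x side, so M = (-40.9, 0.00). A1 meets BM tangentially, so UM is at right angles to BM, so U = M + (0, 6.8) = (-40.9, 6.80). Since US ⟂ SL (tangency), |UL| = √(6.8² + 35.1²) = 35.8 regardless of where S sits on A1. So L lies on both circle(B, 64.25) and circle(U, 35.8); the above-BM intersection is L = (-48.9, 41.6). S is the foot of the tangent from L: S = (-34.7, 9.56).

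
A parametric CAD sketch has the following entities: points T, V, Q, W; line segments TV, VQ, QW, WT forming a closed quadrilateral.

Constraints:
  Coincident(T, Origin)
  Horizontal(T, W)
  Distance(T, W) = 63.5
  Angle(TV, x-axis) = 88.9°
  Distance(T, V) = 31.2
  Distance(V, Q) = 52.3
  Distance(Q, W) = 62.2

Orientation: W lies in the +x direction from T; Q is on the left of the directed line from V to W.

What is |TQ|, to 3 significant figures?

74.3

Checks: |VQ| = 52.30 ✓; |QW| = 62.20 ✓.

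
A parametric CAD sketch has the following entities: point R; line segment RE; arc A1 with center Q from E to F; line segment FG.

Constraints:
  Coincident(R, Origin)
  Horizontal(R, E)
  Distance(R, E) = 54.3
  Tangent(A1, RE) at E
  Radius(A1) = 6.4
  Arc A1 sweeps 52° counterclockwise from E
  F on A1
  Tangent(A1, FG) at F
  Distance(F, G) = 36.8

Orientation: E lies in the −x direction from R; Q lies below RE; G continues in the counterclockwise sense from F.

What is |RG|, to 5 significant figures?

87.827

R is at the origin; R and E share the same y with |RE| = 54.3 and E on the −x side, so E = (-54.300, 0.0000). Since A1 is tangent to RE there, QE ⟂ RE, so Q = E + (0, -6.4) = (-54.300, -6.4000). On A1, E sits at bearing 90° from Q; a 52° counterclockwise sweep puts F at bearing 142°, so F = Q + 6.4·(cos 142°, sin 142°) = (-59.343, -2.4598). Tangency of A1 to FG means the radius QF is perpendicular to FG, so FG runs along (−sin 142°, cos 142°); with |FG| = 36.8, G = (-82.000, -31.459). Then |RG| = |G − R| = 87.827.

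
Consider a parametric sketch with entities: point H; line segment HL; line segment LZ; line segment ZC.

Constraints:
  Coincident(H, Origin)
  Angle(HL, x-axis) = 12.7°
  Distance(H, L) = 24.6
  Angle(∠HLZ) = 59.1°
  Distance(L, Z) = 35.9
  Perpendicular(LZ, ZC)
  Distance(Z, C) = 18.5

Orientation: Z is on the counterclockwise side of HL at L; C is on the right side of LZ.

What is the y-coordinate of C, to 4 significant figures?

44.16

H is at the origin; HL runs at 12.7° with length 24.6, so L = 24.6·(cos 12.7°, sin 12.7°) = (24.00, 5.408). ∠HLZ = 59.1°, so LZ runs at 12.7° + (180° − 59.1°) = 133.6° from the x-axis; with |LZ| = 35.9, Z = L + 35.9·(cos 133.6°, sin 133.6°) = (-0.7592, 31.41). LZ ⟂ ZC; with |ZC| = 18.5 on the right of LZ, C = Z + 18.5·(0.7242, 0.6896) = (12.64, 44.16). So C.y = 44.16.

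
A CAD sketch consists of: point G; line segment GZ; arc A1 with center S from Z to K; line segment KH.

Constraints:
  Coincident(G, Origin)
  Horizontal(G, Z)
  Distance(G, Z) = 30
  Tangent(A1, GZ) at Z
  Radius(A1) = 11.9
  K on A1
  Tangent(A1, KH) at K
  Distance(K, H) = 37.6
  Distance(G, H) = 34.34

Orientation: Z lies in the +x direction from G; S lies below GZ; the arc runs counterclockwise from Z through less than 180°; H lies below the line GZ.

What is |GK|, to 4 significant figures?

21.12

Checks: G.y = 0.00, Z.y = 0.00 ✓; |SK| = 11.90 ✓; ∠(SK, KH) = 90.00° ✓; |KH| = 37.60 ✓; |GH| = 34.34 ✓.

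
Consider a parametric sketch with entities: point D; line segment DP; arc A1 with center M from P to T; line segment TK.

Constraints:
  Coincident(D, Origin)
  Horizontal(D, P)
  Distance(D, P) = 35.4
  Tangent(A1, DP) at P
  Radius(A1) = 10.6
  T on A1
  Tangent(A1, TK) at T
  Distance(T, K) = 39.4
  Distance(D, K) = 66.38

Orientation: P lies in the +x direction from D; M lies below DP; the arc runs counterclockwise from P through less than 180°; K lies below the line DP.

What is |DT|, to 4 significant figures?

29.96

D is at the origin; DP is horizontal with |DP| = 35.4 and P on the +x side, so P = (35.40, 0.000). Tangency of A1 to DP means the radius MP is perpendicular to DP, so M = P + (0, -10.6) = (35.40, -10.60). Since MT ⟂ TK (tangency), |MK| = √(10.6² + 39.4²) = 40.80 regardless of where T sits on A1. So K lies on both circle(D, 66.38) and circle(M, 40.80); the below-DP intersection is K = (42.82, -50.72). T is the foot of the tangent from K: T = (25.84, -15.17).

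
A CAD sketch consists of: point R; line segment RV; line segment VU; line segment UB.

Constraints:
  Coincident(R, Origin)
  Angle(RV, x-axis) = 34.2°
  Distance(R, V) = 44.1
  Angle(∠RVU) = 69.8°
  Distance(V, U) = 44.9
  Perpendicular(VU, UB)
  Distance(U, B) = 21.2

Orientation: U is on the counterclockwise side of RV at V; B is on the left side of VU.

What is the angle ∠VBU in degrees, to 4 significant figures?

64.73°

∠RVU = 69.8°, so VU runs at 34.2° + (180° − 69.8°) = 144.4° from the x-axis; with |VU| = 44.9, U = V + 44.9·(cos 144.4°, sin 144.4°) = (-0.03397, 50.93). The perpendicularity gives UB at right angles to VU; with |UB| = 21.2 on the left of VU, B = U + 21.2·(-0.5821, -0.8131) = (-12.37, 33.69). Then cos ∠VBU = BV·BU / (|BV||BU|), giving 64.73°.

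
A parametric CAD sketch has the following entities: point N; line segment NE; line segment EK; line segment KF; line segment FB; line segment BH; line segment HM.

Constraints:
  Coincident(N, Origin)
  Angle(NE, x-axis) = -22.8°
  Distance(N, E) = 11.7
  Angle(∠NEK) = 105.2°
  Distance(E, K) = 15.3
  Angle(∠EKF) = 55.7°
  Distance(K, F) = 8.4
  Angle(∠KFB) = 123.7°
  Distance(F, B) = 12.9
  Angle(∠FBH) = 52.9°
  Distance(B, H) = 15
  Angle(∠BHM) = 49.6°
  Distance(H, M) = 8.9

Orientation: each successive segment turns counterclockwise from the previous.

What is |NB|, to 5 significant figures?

4.5463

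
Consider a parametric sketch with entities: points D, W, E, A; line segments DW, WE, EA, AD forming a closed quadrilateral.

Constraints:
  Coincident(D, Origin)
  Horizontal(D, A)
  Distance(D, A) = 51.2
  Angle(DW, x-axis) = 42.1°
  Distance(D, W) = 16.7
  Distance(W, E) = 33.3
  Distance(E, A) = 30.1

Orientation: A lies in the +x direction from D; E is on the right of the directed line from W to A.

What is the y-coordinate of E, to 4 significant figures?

-18.50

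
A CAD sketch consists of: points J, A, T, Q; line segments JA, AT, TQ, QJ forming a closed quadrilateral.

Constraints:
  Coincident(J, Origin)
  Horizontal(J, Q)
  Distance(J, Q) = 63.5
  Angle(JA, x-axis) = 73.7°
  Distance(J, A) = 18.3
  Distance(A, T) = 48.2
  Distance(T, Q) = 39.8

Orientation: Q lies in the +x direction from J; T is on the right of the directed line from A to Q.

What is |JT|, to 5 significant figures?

38.693

J is at the origin; J and Q share the same y with |JQ| = 63.5 and Q in +x, so Q = (63.5, 0). JA runs at 73.7° with |JA| = 18.3, so A = (5.1362, 17.564). T is determined by |AT| = 48.2 and |TQ| = 39.8 together: it lies at the intersection of circle(A, 48.2) and circle(Q, 39.8). With |AQ| = 60.950, the foot of the radical line on AQ is 36.539 from A and the perpendicular offset is √(48.2² − 36.539²) = 31.435. Taking the right-of-AQ solution: T = (31.066, -23.067).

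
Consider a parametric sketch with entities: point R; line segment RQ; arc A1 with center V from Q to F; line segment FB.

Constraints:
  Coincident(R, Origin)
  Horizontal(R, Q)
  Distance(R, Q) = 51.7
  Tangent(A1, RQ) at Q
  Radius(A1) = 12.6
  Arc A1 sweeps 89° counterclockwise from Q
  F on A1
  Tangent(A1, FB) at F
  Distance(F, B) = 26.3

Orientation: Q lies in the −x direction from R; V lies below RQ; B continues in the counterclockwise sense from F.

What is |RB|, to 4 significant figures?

75.43

R is at the origin; R and Q share the same y with |RQ| = 51.7 and Q on the −x side, so Q = (-51.70, 0.000). Tangency of A1 to RQ means the radius VQ is perpendicular to RQ, so V = Q + (0, -12.6) = (-51.70, -12.60). On A1, Q sits at bearing 90° from V; an 89° counterclockwise sweep puts F at bearing 179°, so F = V + 12.6·(cos 179°, sin 179°) = (-64.30, -12.38). Since A1 is tangent to FB there, VF ⟂ FB, so FB runs along (−sin 179°, cos 179°); with |FB| = 26.3, B = (-64.76, -38.68). Then |RB| = |B − R| = 75.43.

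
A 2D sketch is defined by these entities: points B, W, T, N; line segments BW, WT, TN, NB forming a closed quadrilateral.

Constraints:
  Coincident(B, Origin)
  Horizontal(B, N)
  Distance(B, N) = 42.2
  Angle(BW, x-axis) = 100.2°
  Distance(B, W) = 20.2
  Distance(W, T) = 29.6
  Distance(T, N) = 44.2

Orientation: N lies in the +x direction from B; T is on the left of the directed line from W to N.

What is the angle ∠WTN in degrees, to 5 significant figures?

82.556°

Checks: |WT| = 29.60 ✓; |TN| = 44.20 ✓.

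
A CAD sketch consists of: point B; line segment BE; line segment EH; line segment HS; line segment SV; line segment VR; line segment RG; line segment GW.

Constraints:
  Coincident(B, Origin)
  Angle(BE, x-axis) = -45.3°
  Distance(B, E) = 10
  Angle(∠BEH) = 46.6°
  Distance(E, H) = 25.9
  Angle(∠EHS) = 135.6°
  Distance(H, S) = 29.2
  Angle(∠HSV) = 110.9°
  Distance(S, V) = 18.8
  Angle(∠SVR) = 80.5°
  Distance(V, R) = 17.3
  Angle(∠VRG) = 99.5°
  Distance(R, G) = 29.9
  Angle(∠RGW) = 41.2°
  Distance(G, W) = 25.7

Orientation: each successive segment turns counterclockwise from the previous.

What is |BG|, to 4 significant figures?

30.50

∠SVR = 80.5° gives VR at -58.90° from the x-axis; with |VR| = 17.3, R = (-20.38, 18.57). ∠VRG = 99.5° gives RG at 21.60° from the x-axis; with |RG| = 29.9, G = (7.422, 29.58). Then |BG| = |G − B| = 30.50.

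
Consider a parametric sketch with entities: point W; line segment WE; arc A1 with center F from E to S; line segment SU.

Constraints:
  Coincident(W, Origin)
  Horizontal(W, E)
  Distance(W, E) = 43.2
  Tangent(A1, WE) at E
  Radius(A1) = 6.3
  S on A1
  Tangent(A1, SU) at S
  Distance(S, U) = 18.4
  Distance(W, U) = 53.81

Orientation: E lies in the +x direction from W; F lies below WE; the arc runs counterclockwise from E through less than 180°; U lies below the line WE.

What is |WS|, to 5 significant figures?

39.042

W is at the origin; W and E share the same y with |WE| = 43.2 and E on the +x side, so E = (43.200, 0.0000). A1 meets WE tangentially, so FE is at right angles to WE, so F = E + (0, -6.3) = (43.200, -6.3000). Since FS ⟂ SU (tangency), |FU| = √(6.3² + 18.4²) = 19.449 regardless of where S sits on A1. So U lies on both circle(W, 53.81) and circle(F, 19.449); the below-WE intersection is U = (47.510, -25.265). S is the foot of the tangent from U: S = (37.840, -9.6108).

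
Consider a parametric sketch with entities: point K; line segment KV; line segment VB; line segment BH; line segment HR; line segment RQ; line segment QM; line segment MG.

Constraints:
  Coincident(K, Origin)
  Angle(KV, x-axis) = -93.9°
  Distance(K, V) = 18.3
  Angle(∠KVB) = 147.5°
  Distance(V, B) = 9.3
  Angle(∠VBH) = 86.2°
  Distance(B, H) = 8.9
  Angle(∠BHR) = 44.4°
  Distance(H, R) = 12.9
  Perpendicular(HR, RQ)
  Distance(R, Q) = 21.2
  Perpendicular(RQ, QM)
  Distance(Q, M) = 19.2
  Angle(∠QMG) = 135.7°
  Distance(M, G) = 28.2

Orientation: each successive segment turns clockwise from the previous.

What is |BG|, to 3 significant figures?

33.2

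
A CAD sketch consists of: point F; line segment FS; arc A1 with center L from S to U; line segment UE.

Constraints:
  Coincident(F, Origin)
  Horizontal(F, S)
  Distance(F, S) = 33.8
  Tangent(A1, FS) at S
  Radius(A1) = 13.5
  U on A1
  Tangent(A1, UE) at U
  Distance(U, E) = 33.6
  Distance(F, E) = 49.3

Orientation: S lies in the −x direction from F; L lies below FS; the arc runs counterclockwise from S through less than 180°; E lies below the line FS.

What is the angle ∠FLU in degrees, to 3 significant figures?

154°

Checks: |LU| = 13.50 ✓; ∠(LU, UE) = 90.00° ✓; |UE| = 33.60 ✓; |FE| = 49.30 ✓.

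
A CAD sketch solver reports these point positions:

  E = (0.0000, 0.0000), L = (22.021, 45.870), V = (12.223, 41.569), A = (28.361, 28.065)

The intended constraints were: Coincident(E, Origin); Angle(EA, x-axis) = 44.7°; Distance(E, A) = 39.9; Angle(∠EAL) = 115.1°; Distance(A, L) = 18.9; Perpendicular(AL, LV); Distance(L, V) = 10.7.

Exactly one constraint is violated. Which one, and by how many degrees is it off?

Perpendicular(AL, LV) — off by 4.10°.

E = (0.00, 0.00) ✓; EA at 44.70° ✓; |EA| = 39.90 ✓; ∠EAL = 115.1° ✓; |AL| = 18.90 ✓; ∠(AL, LV) = 94.10° ✗; |LV| = 10.70 ✓.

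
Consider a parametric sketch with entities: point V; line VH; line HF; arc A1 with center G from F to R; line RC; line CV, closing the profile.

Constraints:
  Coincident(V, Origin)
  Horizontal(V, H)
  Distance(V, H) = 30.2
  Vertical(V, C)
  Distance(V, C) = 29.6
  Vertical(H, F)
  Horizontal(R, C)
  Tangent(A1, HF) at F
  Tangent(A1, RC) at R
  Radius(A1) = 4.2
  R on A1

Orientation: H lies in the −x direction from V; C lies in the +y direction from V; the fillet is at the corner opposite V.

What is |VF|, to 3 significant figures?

39.5

The virtual corner opposite V is at (-30.2, 29.6). The tangent condition forces GF to be normal to HF and A1 meets RC tangentially, so GR is at right angles to RC, with radius 4.2, so the center G sits 4.2 in from both sides at G = (-26.0, 25.4). That places the tangent points at F = (-30.2, 25.4) on HF and R = (-26.0, 29.6) on RC. Then |VF| = |F − V| = 39.5.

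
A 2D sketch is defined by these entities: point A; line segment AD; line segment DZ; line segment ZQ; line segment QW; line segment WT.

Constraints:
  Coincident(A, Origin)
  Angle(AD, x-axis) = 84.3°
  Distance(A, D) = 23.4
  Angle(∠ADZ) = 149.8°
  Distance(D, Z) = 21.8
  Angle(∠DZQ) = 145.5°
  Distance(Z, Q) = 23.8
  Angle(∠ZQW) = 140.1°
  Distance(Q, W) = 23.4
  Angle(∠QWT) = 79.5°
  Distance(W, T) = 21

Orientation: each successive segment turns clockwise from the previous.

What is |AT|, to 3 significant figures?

53.8

A is at the origin; AD runs at 84.3° with length 23.4, so D = (2.32, 23.3). ∠ADZ = 149.8° gives DZ at 54.1° from the x-axis; with |DZ| = 21.8, Z = (15.1, 40.9). ∠DZQ = 145.5° gives ZQ at 19.6° from the x-axis; with |ZQ| = 23.8, Q = (37.5, 48.9). ∠ZQW = 140.1° gives QW at -20.3° from the x-axis; with |QW| = 23.4, W = (59.5, 40.8). ∠QWT = 79.5° gives WT at -121° from the x-axis; with |WT| = 21.0, T = (48.7, 22.8). Then |AT| = |T − A| = 53.8.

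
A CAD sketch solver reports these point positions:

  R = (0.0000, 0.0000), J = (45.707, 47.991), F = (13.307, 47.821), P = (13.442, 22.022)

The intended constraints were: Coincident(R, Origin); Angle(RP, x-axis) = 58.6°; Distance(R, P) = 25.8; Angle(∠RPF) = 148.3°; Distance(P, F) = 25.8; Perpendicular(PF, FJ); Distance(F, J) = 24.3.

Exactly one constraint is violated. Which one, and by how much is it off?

Distance(F, J) = 24.3 — off by 8.10.

R = (0.00, 0.00) ✓; RP at 58.60° ✓; |RP| = 25.80 ✓; ∠RPF = 148.3° ✓; |PF| = 25.80 ✓; ∠(PF, FJ) = 90.00° ✓; |FJ| = 32.40 ✗.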